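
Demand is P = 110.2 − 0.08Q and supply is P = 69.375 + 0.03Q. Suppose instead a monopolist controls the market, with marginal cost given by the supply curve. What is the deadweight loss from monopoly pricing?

Competitive equilibrium: 110.2 − 0.08Q = 69.375 + 0.03Q → Q* = 371.1364, P* = 80.5091.
Marginal revenue: MR = 110.2 − 0.16Q. Set MR = MC: 110.2 − 0.16Q = 69.375 + 0.03Q → Q_m = 214.8684.
Price P_m = 110.2 − 0.08·214.8684 = 93.0105; MC(Q_m) = 69.375 + 0.03·214.8684 = 75.8211.
Competitive Q* = 371.1364, so ΔQ = 156.268; wedge = 93.0105 − 75.8211 = 17.1894.
Deadweight loss = ½ × 156.268 × 17.1894 = 1343.08.

1343.08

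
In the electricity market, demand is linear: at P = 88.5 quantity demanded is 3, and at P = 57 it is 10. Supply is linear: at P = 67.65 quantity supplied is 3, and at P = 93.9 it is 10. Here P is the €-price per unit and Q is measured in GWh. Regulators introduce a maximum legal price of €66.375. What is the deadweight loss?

Demand slope = (57 − 88.5)/(10 − 3) = −4.5, so P = 102 − 4.5Q.
Supply slope = (93.9 − 67.65)/(10 − 3) = 3.75, so P = 56.4 + 3.75Q.
Competitive equilibrium: 102 − 4.5Q = 56.4 + 3.75Q → Q* = 5.5273, P* = 77.1273.
At the ceiling P = 66.375, quantity supplied = (66.375 − 56.4)/3.75 = 2.66.
Willingness to pay at Q' = 2.66: 102 − 4.5·2.66 = 90.03.
ΔQ = 5.5273 − 2.66 = 2.8673; wedge = 90.03 − 66.375 = 23.655.
DWL = ½ × 2.8673 × 23.655 = €33.91.

€33.91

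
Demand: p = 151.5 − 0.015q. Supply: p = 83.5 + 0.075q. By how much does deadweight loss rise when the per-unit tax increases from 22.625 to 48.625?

Competitive equilibrium: 151.5 − 0.015q = 83.5 + 0.075q → q* = 755.5556, p* = 140.1667.
For a per-unit tax t: Δq = t/0.09, so DWL = ½·t·(t/0.09) = t²/0.18.
At t = 22.625: DWL = 2843.837. At t = 48.625: DWL = 13135.503.
Increase = 13135.503 − 2843.837 = 10291.67.

10291.67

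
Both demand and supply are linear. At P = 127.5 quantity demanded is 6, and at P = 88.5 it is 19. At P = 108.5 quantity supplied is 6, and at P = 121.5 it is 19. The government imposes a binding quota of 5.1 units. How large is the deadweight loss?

Demand slope = (88.5 − 127.5)/(19 − 6) = −3, so P = 145.5 − 3Q.
Supply slope = (121.5 − 108.5)/(19 − 6) = 1, so P = 102.5 + Q.
Competitive equilibrium: 145.5 − 3Q = 102.5 + Q → Q* = 10.75, P* = 113.25.
At Q = 5.1: demand price = 145.5 − 3·5.1 = 130.2; supply price = 102.5 + 1·5.1 = 107.6.
ΔQ = 10.75 − 5.1 = 5.65; wedge = 130.2 − 107.6 = 22.6.
DWL = ½ × 5.65 × 22.6 = 63.845.

63.845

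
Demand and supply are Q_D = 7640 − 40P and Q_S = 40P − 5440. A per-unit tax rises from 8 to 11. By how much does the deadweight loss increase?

570

In inverse form: demand P = 191 − 0.025Q, supply P = 136 + 0.025Q.
Competitive equilibrium: 191 − 0.025Q = 136 + 0.025Q → Q* = 1100, P* = 163.5.
For a per-unit tax t: ΔQ = t/0.05, so DWL = ½·t·(t/0.05) = t²/0.1.
At t = 8: DWL = 640. At t = 11: DWL = 1210.
Increase = 1210 − 640 = 570.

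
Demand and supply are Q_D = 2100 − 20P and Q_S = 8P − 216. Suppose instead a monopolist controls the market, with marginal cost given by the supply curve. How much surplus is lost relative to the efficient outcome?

In inverse form: demand P = 105 − 0.05Q, supply P = 27 + 0.125Q.
Competitive equilibrium: 105 − 0.05Q = 27 + 0.125Q → Q* = 445.71429, P* = 82.71429.
Marginal revenue: MR = 105 − 0.1Q. Set MR = MC: 105 − 0.1Q = 27 + 0.125Q → Q_m = 346.66667.
Price P_m = 105 − 0.05·346.66667 = 87.66667; MC(Q_m) = 27 + 0.125·346.66667 = 70.33333.
Competitive Q* = 445.71429, so ΔQ = 99.04762; wedge = 87.66667 − 70.33333 = 17.33334.
DWL = ½ × 99.04762 × 17.33334 = 858.41.

858.41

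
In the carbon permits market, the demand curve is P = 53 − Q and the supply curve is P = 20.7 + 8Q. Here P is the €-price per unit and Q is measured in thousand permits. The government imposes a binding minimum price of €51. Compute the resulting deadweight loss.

€11.36 thousand

Competitive equilibrium: 53 − Q = 20.7 + 8Q → Q* = 3.5889, P* = 49.4111.
At the floor P = 51, quantity demanded = (53 − 51)/1 = 2.
Sellers' marginal cost at Q' = 2: 20.7 + 8·2 = 36.7.
ΔQ = 3.5889 − 2 = 1.5889; wedge = 51 − 36.7 = 14.3.
Welfare loss = ½ × 1.5889 × 14.3 = €11.36 thousand.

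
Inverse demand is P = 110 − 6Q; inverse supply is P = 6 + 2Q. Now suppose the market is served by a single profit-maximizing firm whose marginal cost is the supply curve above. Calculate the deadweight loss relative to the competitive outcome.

Competitive equilibrium: 110 − 6Q = 6 + 2Q → Q* = 13, P* = 32.
Marginal revenue: MR = 110 − 12Q. Set MR = MC: 110 − 12Q = 6 + 2Q → Q_m = 7.4286.
Price P_m = 110 − 6·7.4286 = 65.4284; MC(Q_m) = 6 + 2·7.4286 = 20.8572.
Competitive Q* = 13, so ΔQ = 5.5714; wedge = 65.4284 − 20.8572 = 44.5712.
Welfare loss = ½ × 5.5714 × 44.5712 = 124.16.

124.16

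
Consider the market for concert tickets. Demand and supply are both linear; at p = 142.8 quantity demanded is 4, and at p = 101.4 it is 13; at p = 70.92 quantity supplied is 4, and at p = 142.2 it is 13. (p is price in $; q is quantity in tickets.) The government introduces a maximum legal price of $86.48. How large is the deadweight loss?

$89.28

Demand slope = (101.4 − 142.8)/(13 − 4) = −4.6, so p = 161.2 − 4.6q.
Supply slope = (142.2 − 70.92)/(13 − 4) = 7.92, so p = 39.24 + 7.92q.
Competitive equilibrium: 161.2 − 4.6q = 39.24 + 7.92q → q* = 9.7412, p* = 116.3904.
At the ceiling p = 86.48, quantity supplied = (86.48 − 39.24)/7.92 = 5.9646.
Willingness to pay at q' = 5.9646: 161.2 − 4.6·5.9646 = 133.7628.
Δq = 9.7412 − 5.9646 = 3.7766; wedge = 133.7628 − 86.48 = 47.2828.
Deadweight loss = ½ × 3.7766 × 47.2828 = $89.28.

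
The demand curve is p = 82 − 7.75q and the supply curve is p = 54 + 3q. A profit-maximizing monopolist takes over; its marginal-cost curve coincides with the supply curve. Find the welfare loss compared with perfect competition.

Competitive equilibrium: 82 − 7.75q = 54 + 3q → q* = 2.6047, p* = 61.814.
Marginal revenue: MR = 82 − 15.5q. Set MR = MC: 82 − 15.5q = 54 + 3q → q_m = 1.5135.
Price p_m = 82 − 7.75·1.5135 = 70.2704; MC(q_m) = 54 + 3·1.5135 = 58.5405.
Competitive q* = 2.6047, so Δq = 1.0912; wedge = 70.2704 − 58.5405 = 11.7299.
Deadweight loss = ½ × 1.0912 × 11.7299 = 6.40.

6.40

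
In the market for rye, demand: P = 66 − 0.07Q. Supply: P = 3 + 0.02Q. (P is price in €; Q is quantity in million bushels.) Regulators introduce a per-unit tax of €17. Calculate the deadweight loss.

Competitive equilibrium: 66 − 0.07Q = 3 + 0.02Q → Q* = 700, P* = 17.
With the tax, the buyer price exceeds the seller price by 17: (66 − 0.07Q) − (3 + 0.02Q) = 17 → Q' = 511.1111.
ΔQ = 700 − 511.1111 = 188.8889; the wedge equals the tax, 17.
Welfare loss = ½ × 188.8889 × 17 = €1605.56 million.

€1605.56 million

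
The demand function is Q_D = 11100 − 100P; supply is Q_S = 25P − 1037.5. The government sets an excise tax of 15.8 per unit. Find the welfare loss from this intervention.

2496.40

In inverse form: demand P = 111 − 0.01Q, supply P = 41.5 + 0.04Q.
Competitive equilibrium: 111 − 0.01Q = 41.5 + 0.04Q → Q* = 1390, P* = 97.1.
With the tax, the buyer price exceeds the seller price by 15.8: (111 − 0.01Q) − (41.5 + 0.04Q) = 15.8 → Q' = 1074.
ΔQ = 1390 − 1074 = 316; the wedge equals the tax, 15.8.
The triangle = ½ × 316 × 15.8 = 2496.40.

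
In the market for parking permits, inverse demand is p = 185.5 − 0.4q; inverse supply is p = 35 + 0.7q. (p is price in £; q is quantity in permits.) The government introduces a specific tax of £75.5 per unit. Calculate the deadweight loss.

£2591.02

Competitive equilibrium: 185.5 − 0.4q = 35 + 0.7q → q* = 136.8182, p* = 130.7727.
With the tax, the buyer price exceeds the seller price by 75.5: (185.5 − 0.4q) − (35 + 0.7q) = 75.5 → q' = 68.1818.
Δq = 136.8182 − 68.1818 = 68.6364; the wedge equals the tax, 75.5.
Welfare loss = ½ × 68.6364 × 75.5 = £2591.02.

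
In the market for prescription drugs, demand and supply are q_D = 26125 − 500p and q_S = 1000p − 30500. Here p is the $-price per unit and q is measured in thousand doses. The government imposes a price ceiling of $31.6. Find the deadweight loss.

$56733.75 thousand

In inverse form: demand p = 52.25 − 0.002q, supply p = 30.5 + 0.001q.
Competitive equilibrium: 52.25 − 0.002q = 30.5 + 0.001q → q* = 7250, p* = 37.75.
At the ceiling p = 31.6, quantity supplied = (31.6 − 30.5)/0.001 = 1100.
Willingness to pay at q' = 1100: 52.25 − 0.002·1100 = 50.05.
Δq = 7250 − 1100 = 6150; wedge = 50.05 − 31.6 = 18.45.
The triangle = ½ × 6150 × 18.45 = $56733.75 thousand.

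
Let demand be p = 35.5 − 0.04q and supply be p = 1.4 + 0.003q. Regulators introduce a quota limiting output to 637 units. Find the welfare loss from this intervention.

Competitive equilibrium: 35.5 − 0.04q = 1.4 + 0.003q → q* = 793.0233, p* = 3.7791.
At q = 637: demand price = 35.5 − 0.04·637 = 10.02; supply price = 1.4 + 0.003·637 = 3.311.
Δq = 793.0233 − 637 = 156.0233; wedge = 10.02 − 3.311 = 6.709.
Deadweight loss = ½ × 156.0233 × 6.709 = 523.38.

523.38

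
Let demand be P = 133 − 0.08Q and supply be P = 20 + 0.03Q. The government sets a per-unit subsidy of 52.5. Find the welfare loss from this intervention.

12528.41

Competitive equilibrium: 133 − 0.08Q = 20 + 0.03Q → Q* = 1027.2727, P* = 50.8182.
The subsidy lowers effective supply by 52.5: P = 0.03Q − 32.5.
New quantity: 133 − 0.08Q = 0.03Q − 32.5 → Q' = 1504.5455.
Overproduction ΔQ = 1504.5455 − 1027.2727 = 477.2728; wedge = subsidy = 52.5.
DWL = ½ × 477.2728 × 52.5 = 12528.41.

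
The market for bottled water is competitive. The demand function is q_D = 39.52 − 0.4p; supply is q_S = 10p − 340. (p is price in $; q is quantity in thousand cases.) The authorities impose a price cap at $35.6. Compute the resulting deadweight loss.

In inverse form: demand p = 98.8 − 2.5q, supply p = 34 + 0.1q.
Competitive equilibrium: 98.8 − 2.5q = 34 + 0.1q → q* = 24.9231, p* = 36.4923.
At the ceiling p = 35.6, quantity supplied = (35.6 − 34)/0.1 = 16.
Willingness to pay at q' = 16: 98.8 − 2.5·16 = 58.8.
Δq = 24.9231 − 16 = 8.9231; wedge = 58.8 − 35.6 = 23.2.
Deadweight loss = ½ × 8.9231 × 23.2 = $103.51 thousand.

$103.51 thousand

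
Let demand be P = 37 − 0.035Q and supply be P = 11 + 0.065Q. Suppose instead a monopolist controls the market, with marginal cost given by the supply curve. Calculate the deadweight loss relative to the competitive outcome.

Competitive equilibrium: 37 − 0.035Q = 11 + 0.065Q → Q* = 260, P* = 27.9.
Marginal revenue: MR = 37 − 0.07Q. Set MR = MC: 37 − 0.07Q = 11 + 0.065Q → Q_m = 192.5926.
Price P_m = 37 − 0.035·192.5926 = 30.2593; MC(Q_m) = 11 + 0.065·192.5926 = 23.5185.
Competitive Q* = 260, so ΔQ = 67.4074; wedge = 30.2593 − 23.5185 = 6.7408.
Deadweight loss = ½ × 67.4074 × 6.7408 = 227.19.

227.19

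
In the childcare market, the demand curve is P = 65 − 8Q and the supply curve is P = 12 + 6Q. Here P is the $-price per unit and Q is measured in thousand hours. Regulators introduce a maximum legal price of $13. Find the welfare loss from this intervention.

Competitive equilibrium: 65 − 8Q = 12 + 6Q → Q* = 3.7857, P* = 34.7143.
At the ceiling P = 13, quantity supplied = (13 − 12)/6 = 0.1667.
Willingness to pay at Q' = 0.1667: 65 − 8·0.1667 = 63.6664.
ΔQ = 3.7857 − 0.1667 = 3.619; wedge = 63.6664 − 13 = 50.6664.
Deadweight loss = ½ × 3.619 × 50.6664 = $91.68 thousand.

$91.68 thousand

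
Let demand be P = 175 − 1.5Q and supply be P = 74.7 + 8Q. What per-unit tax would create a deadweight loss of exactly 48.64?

30.4

Competitive equilibrium: 175 − 1.5Q = 74.7 + 8Q → Q* = 10.5579, P* = 159.1632.
A tax t gives ΔQ = t/9.5 and wedge t, so DWL = t²/19.
t²/19 = 48.64 → t² = 924.16 → t = 30.4.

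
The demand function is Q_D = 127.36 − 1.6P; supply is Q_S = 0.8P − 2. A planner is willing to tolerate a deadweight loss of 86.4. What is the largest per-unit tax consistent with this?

In inverse form: demand P = 79.6 − 0.625Q, supply P = 2.5 + 1.25Q.
Competitive equilibrium: 79.6 − 0.625Q = 2.5 + 1.25Q → Q* = 41.12, P* = 53.9.
A tax t gives ΔQ = t/1.875 and wedge t, so DWL = t²/3.75.
t²/3.75 = 86.4 → t² = 324 → t = 18.

18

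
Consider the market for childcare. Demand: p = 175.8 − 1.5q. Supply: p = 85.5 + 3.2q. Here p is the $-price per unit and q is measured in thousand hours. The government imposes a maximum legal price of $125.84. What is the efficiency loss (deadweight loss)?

Competitive equilibrium: 175.8 − 1.5q = 85.5 + 3.2q → q* = 19.2128, p* = 146.9809.
At the ceiling p = 125.84, quantity supplied = (125.84 − 85.5)/3.2 = 12.6063.
Willingness to pay at q' = 12.6063: 175.8 − 1.5·12.6063 = 156.8906.
Δq = 19.2128 − 12.6063 = 6.6065; wedge = 156.8906 − 125.84 = 31.0506.
Welfare loss = ½ × 6.6065 × 31.0506 = $102.57 thousand.

$102.57 thousand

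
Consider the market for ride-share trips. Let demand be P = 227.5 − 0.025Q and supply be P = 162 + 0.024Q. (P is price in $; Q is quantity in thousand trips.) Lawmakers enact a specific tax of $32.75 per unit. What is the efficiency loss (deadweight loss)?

Competitive equilibrium: 227.5 − 0.025Q = 162 + 0.024Q → Q* = 1336.7347, P* = 194.0816.
With the tax, the buyer price exceeds the seller price by 32.75: (227.5 − 0.025Q) − (162 + 0.024Q) = 32.75 → Q' = 668.3673.
ΔQ = 1336.7347 − 668.3673 = 668.3674; the wedge equals the tax, 32.75.
DWL = ½ × 668.3674 × 32.75 = $10944.52 thousand.

$10944.52 thousand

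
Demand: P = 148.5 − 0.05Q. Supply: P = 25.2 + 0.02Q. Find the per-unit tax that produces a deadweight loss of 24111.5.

58.1

Competitive equilibrium: 148.5 − 0.05Q = 25.2 + 0.02Q → Q* = 1761.4286, P* = 60.4286.
A tax t gives ΔQ = t/0.07 and wedge t, so DWL = t²/0.14.
t²/0.14 = 24111.5 → t² = 3375.61 → t = 58.1.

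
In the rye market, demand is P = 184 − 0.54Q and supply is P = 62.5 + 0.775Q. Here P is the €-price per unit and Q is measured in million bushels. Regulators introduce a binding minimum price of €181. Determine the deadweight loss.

€4958.32 million

Competitive equilibrium: 184 − 0.54Q = 62.5 + 0.775Q → Q* = 92.39544, P* = 134.10646.
At the floor P = 181, quantity demanded = (184 − 181)/0.54 = 5.55556.
Sellers' marginal cost at Q' = 5.55556: 62.5 + 0.775·5.55556 = 66.80556.
ΔQ = 92.39544 − 5.55556 = 86.83988; wedge = 181 − 66.80556 = 114.19444.
Welfare loss = ½ × 86.83988 × 114.19444 = €4958.32 million.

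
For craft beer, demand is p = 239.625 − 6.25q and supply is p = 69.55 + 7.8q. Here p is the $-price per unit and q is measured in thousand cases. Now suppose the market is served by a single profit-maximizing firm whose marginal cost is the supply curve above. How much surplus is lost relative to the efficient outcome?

Competitive equilibrium: 239.625 − 6.25q = 69.55 + 7.8q → q* = 12.105, p* = 163.9689.
Marginal revenue: MR = 239.625 − 12.5q. Set MR = MC: 239.625 − 12.5q = 69.55 + 7.8q → q_m = 8.3781.
Price p_m = 239.625 − 6.25·8.3781 = 187.2619; MC(q_m) = 69.55 + 7.8·8.3781 = 134.8992.
Competitive q* = 12.105, so Δq = 3.7269; wedge = 187.2619 − 134.8992 = 52.3627.
DWL = ½ × 3.7269 × 52.3627 = $97.58 thousand.

$97.58 thousand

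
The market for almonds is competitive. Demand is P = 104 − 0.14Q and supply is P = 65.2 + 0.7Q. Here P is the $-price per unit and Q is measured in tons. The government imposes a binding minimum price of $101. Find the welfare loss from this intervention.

Competitive equilibrium: 104 − 0.14Q = 65.2 + 0.7Q → Q* = 46.1905, P* = 97.5333.
At the floor P = 101, quantity demanded = (104 − 101)/0.14 = 21.4286.
Sellers' marginal cost at Q' = 21.4286: 65.2 + 0.7·21.4286 = 80.2.
ΔQ = 46.1905 − 21.4286 = 24.7619; wedge = 101 − 80.2 = 20.8.
DWL = ½ × 24.7619 × 20.8 = $257.52.

$257.52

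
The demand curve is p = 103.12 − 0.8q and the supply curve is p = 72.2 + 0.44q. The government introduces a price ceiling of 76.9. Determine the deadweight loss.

125.96

Competitive equilibrium: 103.12 − 0.8q = 72.2 + 0.44q → q* = 24.9355, p* = 83.1716.
At the ceiling p = 76.9, quantity supplied = (76.9 − 72.2)/0.44 = 10.6818.
Willingness to pay at q' = 10.6818: 103.12 − 0.8·10.6818 = 94.5746.
Δq = 24.9355 − 10.6818 = 14.2537; wedge = 94.5746 − 76.9 = 17.6746.
Deadweight loss = ½ × 14.2537 × 17.6746 = 125.96.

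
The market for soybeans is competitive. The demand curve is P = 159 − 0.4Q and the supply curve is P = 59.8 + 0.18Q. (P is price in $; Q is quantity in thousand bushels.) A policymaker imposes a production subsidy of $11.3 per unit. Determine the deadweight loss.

$110.08 thousand

Competitive equilibrium: 159 − 0.4Q = 59.8 + 0.18Q → Q* = 171.0345, P* = 90.5862.
The subsidy lowers effective supply by 11.3: P = 48.5 + 0.18Q.
New quantity: 159 − 0.4Q = 48.5 + 0.18Q → Q' = 190.5172.
Overproduction ΔQ = 190.5172 − 171.0345 = 19.4827; wedge = subsidy = 11.3.
The triangle = ½ × 19.4827 × 11.3 = $110.08 thousand.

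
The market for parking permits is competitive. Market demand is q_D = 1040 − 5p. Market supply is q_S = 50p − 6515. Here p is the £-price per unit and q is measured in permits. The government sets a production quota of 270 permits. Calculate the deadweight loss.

£761.11

In inverse form: demand p = 208 − 0.2q, supply p = 130.3 + 0.02q.
Competitive equilibrium: 208 − 0.2q = 130.3 + 0.02q → q* = 353.1818, p* = 137.3636.
At q = 270: demand price = 208 − 0.2·270 = 154; supply price = 130.3 + 0.02·270 = 135.7.
Δq = 353.1818 − 270 = 83.1818; wedge = 154 − 135.7 = 18.3.
DWL = ½ × 83.1818 × 18.3 = £761.11.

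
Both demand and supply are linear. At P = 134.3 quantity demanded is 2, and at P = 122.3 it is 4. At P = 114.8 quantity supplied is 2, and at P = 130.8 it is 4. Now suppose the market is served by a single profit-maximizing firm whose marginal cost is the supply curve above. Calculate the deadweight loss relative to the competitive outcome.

Demand slope = (122.3 − 134.3)/(4 − 2) = −6, so P = 146.3 − 6Q.
Supply slope = (130.8 − 114.8)/(4 − 2) = 8, so P = 98.8 + 8Q.
Competitive equilibrium: 146.3 − 6Q = 98.8 + 8Q → Q* = 3.3929, P* = 125.9429.
Marginal revenue: MR = 146.3 − 12Q. Set MR = MC: 146.3 − 12Q = 98.8 + 8Q → Q_m = 2.375.
Price P_m = 146.3 − 6·2.375 = 132.05; MC(Q_m) = 98.8 + 8·2.375 = 117.8.
Competitive Q* = 3.3929, so ΔQ = 1.0179; wedge = 132.05 − 117.8 = 14.25.
Deadweight loss = ½ × 1.0179 × 14.25 = 7.25.

7.25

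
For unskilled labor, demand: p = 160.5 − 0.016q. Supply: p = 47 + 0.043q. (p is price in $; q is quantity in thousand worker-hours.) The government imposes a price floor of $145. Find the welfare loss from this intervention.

$26903.54 thousand

Competitive equilibrium: 160.5 − 0.016q = 47 + 0.043q → q* = 1923.72881, p* = 129.72034.
At the floor p = 145, quantity demanded = (160.5 − 145)/0.016 = 968.75.
Sellers' marginal cost at q' = 968.75: 47 + 0.043·968.75 = 88.65625.
Δq = 1923.72881 − 968.75 = 954.97881; wedge = 145 − 88.65625 = 56.34375.
DWL = ½ × 954.97881 × 56.34375 = $26903.54 thousand.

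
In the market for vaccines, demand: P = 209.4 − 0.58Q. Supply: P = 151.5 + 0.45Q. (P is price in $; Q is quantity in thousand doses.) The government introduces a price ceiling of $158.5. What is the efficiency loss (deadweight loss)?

Competitive equilibrium: 209.4 − 0.58Q = 151.5 + 0.45Q → Q* = 56.2136, P* = 176.7961.
At the ceiling P = 158.5, quantity supplied = (158.5 − 151.5)/0.45 = 15.5556.
Willingness to pay at Q' = 15.5556: 209.4 − 0.58·15.5556 = 200.3778.
ΔQ = 56.2136 − 15.5556 = 40.658; wedge = 200.3778 − 158.5 = 41.8778.
DWL = ½ × 40.658 × 41.8778 = $851.33 thousand.

$851.33 thousand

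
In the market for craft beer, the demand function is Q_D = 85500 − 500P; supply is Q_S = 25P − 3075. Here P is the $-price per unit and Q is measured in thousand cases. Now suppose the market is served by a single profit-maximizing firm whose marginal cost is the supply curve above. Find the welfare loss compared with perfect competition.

$56.67 thousand

In inverse form: demand P = 171 − 0.002Q, supply P = 123 + 0.04Q.
Competitive equilibrium: 171 − 0.002Q = 123 + 0.04Q → Q* = 1142.8571, P* = 168.7143.
Marginal revenue: MR = 171 − 0.004Q. Set MR = MC: 171 − 0.004Q = 123 + 0.04Q → Q_m = 1090.9091.
Price P_m = 171 − 0.002·1090.9091 = 168.8182; MC(Q_m) = 123 + 0.04·1090.9091 = 166.6364.
Competitive Q* = 1142.8571, so ΔQ = 51.948; wedge = 168.8182 − 166.6364 = 2.1818.
The triangle = ½ × 51.948 × 2.1818 = $56.67 thousand.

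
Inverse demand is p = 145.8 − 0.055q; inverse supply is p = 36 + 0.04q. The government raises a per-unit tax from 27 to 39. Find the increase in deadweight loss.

Competitive equilibrium: 145.8 − 0.055q = 36 + 0.04q → q* = 1155.7895, p* = 82.2316.
For a per-unit tax t: Δq = t/0.095, so DWL = ½·t·(t/0.095) = t²/0.19.
At t = 27: DWL = 3836.842. At t = 39: DWL = 8005.263.
Increase = 8005.263 − 3836.842 = 4168.42.

4168.42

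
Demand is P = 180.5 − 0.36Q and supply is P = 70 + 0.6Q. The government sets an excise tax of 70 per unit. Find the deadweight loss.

2552.08

Competitive equilibrium: 180.5 − 0.36Q = 70 + 0.6Q → Q* = 115.1042, P* = 139.0625.
With the tax, the buyer price exceeds the seller price by 70: (180.5 − 0.36Q) − (70 + 0.6Q) = 70 → Q' = 42.1875.
ΔQ = 115.1042 − 42.1875 = 72.9167; the wedge equals the tax, 70.
Deadweight loss = ½ × 72.9167 × 70 = 2552.08.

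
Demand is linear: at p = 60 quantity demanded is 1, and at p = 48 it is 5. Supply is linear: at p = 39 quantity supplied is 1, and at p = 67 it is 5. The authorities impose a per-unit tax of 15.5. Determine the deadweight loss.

12.01

Demand slope = (48 − 60)/(5 − 1) = −3, so p = 63 − 3q.
Supply slope = (67 − 39)/(5 − 1) = 7, so p = 32 + 7q.
Competitive equilibrium: 63 − 3q = 32 + 7q → q* = 3.1, p* = 53.7.
With the tax, the buyer price exceeds the seller price by 15.5: (63 − 3q) − (32 + 7q) = 15.5 → q' = 1.55.
Δq = 3.1 − 1.55 = 1.55; the wedge equals the tax, 15.5.
DWL = ½ × 1.55 × 15.5 = 12.01.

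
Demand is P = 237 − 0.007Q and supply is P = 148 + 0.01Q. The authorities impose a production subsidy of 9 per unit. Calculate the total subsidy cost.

Competitive equilibrium: 237 − 0.007Q = 148 + 0.01Q → Q* = 5235.2941, P* = 200.3529.
The subsidy lowers effective supply by 9: P = 139 + 0.01Q.
New quantity: 237 − 0.007Q = 139 + 0.01Q → Q' = 5764.7059.
Total subsidy cost = 9 × 5764.7059 = 51882.35.

51882.35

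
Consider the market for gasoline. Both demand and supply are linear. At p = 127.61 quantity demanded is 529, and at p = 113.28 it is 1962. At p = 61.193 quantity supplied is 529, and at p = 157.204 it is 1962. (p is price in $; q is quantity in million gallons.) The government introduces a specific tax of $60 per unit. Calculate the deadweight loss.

$23376.62 million

Demand slope = (113.28 − 127.61)/(1962 − 529) = −0.01, so p = 132.9 − 0.01q.
Supply slope = (157.204 − 61.193)/(1962 − 529) = 0.067, so p = 25.75 + 0.067q.
Competitive equilibrium: 132.9 − 0.01q = 25.75 + 0.067q → q* = 1391.5584, p* = 118.9844.
With the tax, the buyer price exceeds the seller price by 60: (132.9 − 0.01q) − (25.75 + 0.067q) = 60 → q' = 612.3377.
Δq = 1391.5584 − 612.3377 = 779.2207; the wedge equals the tax, 60.
Deadweight loss = ½ × 779.2207 × 60 = $23376.62 million.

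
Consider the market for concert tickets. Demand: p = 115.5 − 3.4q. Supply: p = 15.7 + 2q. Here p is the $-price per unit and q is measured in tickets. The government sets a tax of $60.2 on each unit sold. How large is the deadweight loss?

Competitive equilibrium: 115.5 − 3.4q = 15.7 + 2q → q* = 18.4815, p* = 52.663.
With the tax, the buyer price exceeds the seller price by 60.2: (115.5 − 3.4q) − (15.7 + 2q) = 60.2 → q' = 7.3333.
Δq = 18.4815 − 7.3333 = 11.1482; the wedge equals the tax, 60.2.
Deadweight loss = ½ × 11.1482 × 60.2 = $335.56.

$335.56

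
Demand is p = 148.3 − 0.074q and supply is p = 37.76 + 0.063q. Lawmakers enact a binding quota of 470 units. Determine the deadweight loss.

7773.07

Competitive equilibrium: 148.3 − 0.074q = 37.76 + 0.063q → q* = 806.8613, p* = 88.5923.
At q = 470: demand price = 148.3 − 0.074·470 = 113.52; supply price = 37.76 + 0.063·470 = 67.37.
Δq = 806.8613 − 470 = 336.8613; wedge = 113.52 − 67.37 = 46.15.
DWL = ½ × 336.8613 × 46.15 = 7773.07.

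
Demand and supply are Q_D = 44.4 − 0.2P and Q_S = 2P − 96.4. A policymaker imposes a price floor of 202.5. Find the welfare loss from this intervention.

In inverse form: demand P = 222 − 5Q, supply P = 48.2 + 0.5Q.
Competitive equilibrium: 222 − 5Q = 48.2 + 0.5Q → Q* = 31.6, P* = 64.
At the floor P = 202.5, quantity demanded = (222 − 202.5)/5 = 3.9.
Sellers' marginal cost at Q' = 3.9: 48.2 + 0.5·3.9 = 50.15.
ΔQ = 31.6 − 3.9 = 27.7; wedge = 202.5 − 50.15 = 152.35.
Deadweight loss = ½ × 27.7 × 152.35 = 2110.05.

2110.05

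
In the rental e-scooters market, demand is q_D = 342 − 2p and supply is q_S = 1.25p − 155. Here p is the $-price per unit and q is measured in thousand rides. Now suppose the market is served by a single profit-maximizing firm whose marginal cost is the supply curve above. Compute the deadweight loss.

In inverse form: demand p = 171 − 0.5q, supply p = 124 + 0.8q.
Competitive equilibrium: 171 − 0.5q = 124 + 0.8q → q* = 36.1538, p* = 152.9231.
Marginal revenue: MR = 171 − q. Set MR = MC: 171 − q = 124 + 0.8q → q_m = 26.1111.
Price p_m = 171 − 0.5·26.1111 = 157.9445; MC(q_m) = 124 + 0.8·26.1111 = 144.8889.
Competitive q* = 36.1538, so Δq = 10.0427; wedge = 157.9445 − 144.8889 = 13.0556.
Welfare loss = ½ × 10.0427 × 13.0556 = $65.56 thousand.

$65.56 thousand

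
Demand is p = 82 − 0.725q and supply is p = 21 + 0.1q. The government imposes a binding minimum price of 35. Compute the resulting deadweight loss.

34.25

Competitive equilibrium: 82 − 0.725q = 21 + 0.1q → q* = 73.9394, p* = 28.3939.
At the floor p = 35, quantity demanded = (82 − 35)/0.725 = 64.8276.
Sellers' marginal cost at q' = 64.8276: 21 + 0.1·64.8276 = 27.4828.
Δq = 73.9394 − 64.8276 = 9.1118; wedge = 35 − 27.4828 = 7.5172.
The triangle = ½ × 9.1118 × 7.5172 = 34.25.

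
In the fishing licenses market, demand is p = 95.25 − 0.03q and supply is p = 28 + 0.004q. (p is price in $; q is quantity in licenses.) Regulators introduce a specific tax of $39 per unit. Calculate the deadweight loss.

$22367.65

Competitive equilibrium: 95.25 − 0.03q = 28 + 0.004q → q* = 1977.9412, p* = 35.9118.
With the tax, the buyer price exceeds the seller price by 39: (95.25 − 0.03q) − (28 + 0.004q) = 39 → q' = 830.8824.
Δq = 1977.9412 − 830.8824 = 1147.0588; the wedge equals the tax, 39.
The triangle = ½ × 1147.0588 × 39 = $22367.65.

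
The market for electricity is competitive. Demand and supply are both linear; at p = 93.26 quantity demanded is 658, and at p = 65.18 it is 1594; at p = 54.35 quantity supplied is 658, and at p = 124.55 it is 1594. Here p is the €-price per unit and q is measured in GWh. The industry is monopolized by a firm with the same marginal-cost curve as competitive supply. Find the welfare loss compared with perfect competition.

Demand slope = (65.18 − 93.26)/(1594 − 658) = −0.03, so p = 113 − 0.03q.
Supply slope = (124.55 − 54.35)/(1594 − 658) = 0.075, so p = 5 + 0.075q.
Competitive equilibrium: 113 − 0.03q = 5 + 0.075q → q* = 1028.5714, p* = 82.1429.
Marginal revenue: MR = 113 − 0.06q. Set MR = MC: 113 − 0.06q = 5 + 0.075q → q_m = 800.
Price p_m = 113 − 0.03·800 = 89; MC(q_m) = 5 + 0.075·800 = 65.
Competitive q* = 1028.5714, so Δq = 228.5714; wedge = 89 − 65 = 24.
Deadweight loss = ½ × 228.5714 × 24 = €2742.86.

€2742.86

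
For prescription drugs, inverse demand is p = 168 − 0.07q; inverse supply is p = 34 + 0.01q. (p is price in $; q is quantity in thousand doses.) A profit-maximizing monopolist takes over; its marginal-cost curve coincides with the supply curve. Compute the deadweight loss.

Competitive equilibrium: 168 − 0.07q = 34 + 0.01q → q* = 1675, p* = 50.75.
Marginal revenue: MR = 168 − 0.14q. Set MR = MC: 168 − 0.14q = 34 + 0.01q → q_m = 893.33333.
Price p_m = 168 − 0.07·893.33333 = 105.46667; MC(q_m) = 34 + 0.01·893.33333 = 42.93333.
Competitive q* = 1675, so Δq = 781.66667; wedge = 105.46667 − 42.93333 = 62.53334.
The triangle = ½ × 781.66667 × 62.53334 = $24440.11 thousand.

$24440.11 thousand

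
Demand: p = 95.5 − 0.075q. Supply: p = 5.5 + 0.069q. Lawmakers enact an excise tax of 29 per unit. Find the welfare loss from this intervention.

2920.14

Competitive equilibrium: 95.5 − 0.075q = 5.5 + 0.069q → q* = 625, p* = 48.625.
With the tax, the buyer price exceeds the seller price by 29: (95.5 − 0.075q) − (5.5 + 0.069q) = 29 → q' = 423.6111.
Δq = 625 − 423.6111 = 201.3889; the wedge equals the tax, 29.
The triangle = ½ × 201.3889 × 29 = 2920.14.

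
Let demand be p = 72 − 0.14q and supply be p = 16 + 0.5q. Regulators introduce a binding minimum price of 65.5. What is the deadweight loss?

Competitive equilibrium: 72 − 0.14q = 16 + 0.5q → q* = 87.5, p* = 59.75.
At the floor p = 65.5, quantity demanded = (72 − 65.5)/0.14 = 46.4286.
Sellers' marginal cost at q' = 46.4286: 16 + 0.5·46.4286 = 39.2143.
Δq = 87.5 − 46.4286 = 41.0714; wedge = 65.5 − 39.2143 = 26.2857.
Welfare loss = ½ × 41.0714 × 26.2857 = 539.80.

539.80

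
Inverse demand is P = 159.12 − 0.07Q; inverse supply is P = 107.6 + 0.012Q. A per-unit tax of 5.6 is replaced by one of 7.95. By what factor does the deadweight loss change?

2.015

Competitive equilibrium: 159.12 − 0.07Q = 107.6 + 0.012Q → Q* = 628.2927, P* = 115.1395.
For a per-unit tax t: ΔQ = t/0.082, so DWL = ½·t·(t/0.082) = t²/0.164.
At t = 5.6: DWL = 191.220. At t = 7.95: DWL = 385.381.
Ratio = (7.95/5.6)² = 2.015.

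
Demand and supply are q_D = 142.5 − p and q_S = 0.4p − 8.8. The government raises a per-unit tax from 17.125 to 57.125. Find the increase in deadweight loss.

424.29

In inverse form: demand p = 142.5 − q, supply p = 22 + 2.5q.
Competitive equilibrium: 142.5 − q = 22 + 2.5q → q* = 34.4286, p* = 108.0714.
For a per-unit tax t: Δq = t/3.5, so DWL = ½·t·(t/3.5) = t²/7.
At t = 17.125: DWL = 41.895. At t = 57.125: DWL = 466.181.
Increase = 466.181 − 41.895 = 424.29.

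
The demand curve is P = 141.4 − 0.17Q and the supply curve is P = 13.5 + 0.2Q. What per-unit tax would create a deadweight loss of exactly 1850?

37

Competitive equilibrium: 141.4 − 0.17Q = 13.5 + 0.2Q → Q* = 345.6757, P* = 82.6351.
A tax t gives ΔQ = t/0.37 and wedge t, so DWL = t²/0.74.
t²/0.74 = 1850 → t² = 1369 → t = 37.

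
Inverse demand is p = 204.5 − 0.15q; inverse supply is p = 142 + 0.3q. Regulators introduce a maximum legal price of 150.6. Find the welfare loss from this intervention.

Competitive equilibrium: 204.5 − 0.15q = 142 + 0.3q → q* = 138.8889, p* = 183.6667.
At the ceiling p = 150.6, quantity supplied = (150.6 − 142)/0.3 = 28.6667.
Willingness to pay at q' = 28.6667: 204.5 − 0.15·28.6667 = 200.2.
Δq = 138.8889 − 28.6667 = 110.2222; wedge = 200.2 − 150.6 = 49.6.
The triangle = ½ × 110.2222 × 49.6 = 2733.51.

2733.51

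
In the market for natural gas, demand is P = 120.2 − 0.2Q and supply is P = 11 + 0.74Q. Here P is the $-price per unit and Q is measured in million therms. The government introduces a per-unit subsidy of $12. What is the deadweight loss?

$76.60 million

Competitive equilibrium: 120.2 − 0.2Q = 11 + 0.74Q → Q* = 116.1702, P* = 96.966.
The subsidy lowers effective supply by 12: P = 0.74Q − 1.
New quantity: 120.2 − 0.2Q = 0.74Q − 1 → Q' = 128.9362.
Overproduction ΔQ = 128.9362 − 116.1702 = 12.766; wedge = subsidy = 12.
DWL = ½ × 12.766 × 12 = $76.60 million.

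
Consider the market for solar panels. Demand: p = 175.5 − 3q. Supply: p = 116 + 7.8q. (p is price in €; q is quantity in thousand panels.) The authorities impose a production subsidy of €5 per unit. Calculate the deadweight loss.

Competitive equilibrium: 175.5 − 3q = 116 + 7.8q → q* = 5.5093, p* = 158.9722.
The subsidy lowers effective supply by 5: p = 111 + 7.8q.
New quantity: 175.5 − 3q = 111 + 7.8q → q' = 5.9722.
Overproduction Δq = 5.9722 − 5.5093 = 0.4629; wedge = subsidy = 5.
Deadweight loss = ½ × 0.4629 × 5 = €1.16 thousand.

€1.16 thousand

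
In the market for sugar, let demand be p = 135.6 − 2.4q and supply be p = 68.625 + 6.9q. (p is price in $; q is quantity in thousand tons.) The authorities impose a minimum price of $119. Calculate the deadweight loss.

$0.38 thousand

Competitive equilibrium: 135.6 − 2.4q = 68.625 + 6.9q → q* = 7.2016, p* = 118.3161.
At the floor p = 119, quantity demanded = (135.6 − 119)/2.4 = 6.9167.
Sellers' marginal cost at q' = 6.9167: 68.625 + 6.9·6.9167 = 116.3502.
Δq = 7.2016 − 6.9167 = 0.2849; wedge = 119 − 116.3502 = 2.6498.
The triangle = ½ × 0.2849 × 2.6498 = $0.38 thousand.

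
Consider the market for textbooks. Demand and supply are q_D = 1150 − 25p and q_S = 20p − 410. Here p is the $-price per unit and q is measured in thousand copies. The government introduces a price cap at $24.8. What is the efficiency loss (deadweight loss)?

In inverse form: demand p = 46 − 0.04q, supply p = 20.5 + 0.05q.
Competitive equilibrium: 46 − 0.04q = 20.5 + 0.05q → q* = 283.3333, p* = 34.6667.
At the ceiling p = 24.8, quantity supplied = (24.8 − 20.5)/0.05 = 86.
Willingness to pay at q' = 86: 46 − 0.04·86 = 42.56.
Δq = 283.3333 − 86 = 197.3333; wedge = 42.56 − 24.8 = 17.76.
DWL = ½ × 197.3333 × 17.76 = $1752.32 thousand.

$1752.32 thousand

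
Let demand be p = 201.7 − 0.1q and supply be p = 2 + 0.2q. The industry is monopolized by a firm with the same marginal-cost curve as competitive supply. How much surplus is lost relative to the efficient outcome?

4154.18

Competitive equilibrium: 201.7 − 0.1q = 2 + 0.2q → q* = 665.6667, p* = 135.1333.
Marginal revenue: MR = 201.7 − 0.2q. Set MR = MC: 201.7 − 0.2q = 2 + 0.2q → q_m = 499.25.
Price p_m = 201.7 − 0.1·499.25 = 151.775; MC(q_m) = 2 + 0.2·499.25 = 101.85.
Competitive q* = 665.6667, so Δq = 166.4167; wedge = 151.775 − 101.85 = 49.925.
The triangle = ½ × 166.4167 × 49.925 = 4154.18.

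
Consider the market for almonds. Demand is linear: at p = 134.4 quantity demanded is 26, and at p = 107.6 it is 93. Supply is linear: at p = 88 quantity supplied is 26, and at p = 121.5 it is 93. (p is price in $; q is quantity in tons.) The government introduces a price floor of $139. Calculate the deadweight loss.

Demand slope = (107.6 − 134.4)/(93 − 26) = −0.4, so p = 144.8 − 0.4q.
Supply slope = (121.5 − 88)/(93 − 26) = 0.5, so p = 75 + 0.5q.
Competitive equilibrium: 144.8 − 0.4q = 75 + 0.5q → q* = 77.5556, p* = 113.7778.
At the floor p = 139, quantity demanded = (144.8 − 139)/0.4 = 14.5.
Sellers' marginal cost at q' = 14.5: 75 + 0.5·14.5 = 82.25.
Δq = 77.5556 − 14.5 = 63.0556; wedge = 139 − 82.25 = 56.75.
Welfare loss = ½ × 63.0556 × 56.75 = $1789.20.

$1789.20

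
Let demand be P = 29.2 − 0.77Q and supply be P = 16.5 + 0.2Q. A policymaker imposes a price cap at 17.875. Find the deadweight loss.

18.75

Competitive equilibrium: 29.2 − 0.77Q = 16.5 + 0.2Q → Q* = 13.0928, P* = 19.1186.
At the ceiling P = 17.875, quantity supplied = (17.875 − 16.5)/0.2 = 6.875.
Willingness to pay at Q' = 6.875: 29.2 − 0.77·6.875 = 23.9063.
ΔQ = 13.0928 − 6.875 = 6.2178; wedge = 23.9063 − 17.875 = 6.0313.
Deadweight loss = ½ × 6.2178 × 6.0313 = 18.75.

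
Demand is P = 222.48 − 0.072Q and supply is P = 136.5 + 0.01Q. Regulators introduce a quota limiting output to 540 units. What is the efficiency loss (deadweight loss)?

Competitive equilibrium: 222.48 − 0.072Q = 136.5 + 0.01Q → Q* = 1048.5366, P* = 146.9854.
At Q = 540: demand price = 222.48 − 0.072·540 = 183.6; supply price = 136.5 + 0.01·540 = 141.9.
ΔQ = 1048.5366 − 540 = 508.5366; wedge = 183.6 − 141.9 = 41.7.
DWL = ½ × 508.5366 × 41.7 = 10602.99.

10602.99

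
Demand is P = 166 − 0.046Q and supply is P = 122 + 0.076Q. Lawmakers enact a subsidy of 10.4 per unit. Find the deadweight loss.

Competitive equilibrium: 166 − 0.046Q = 122 + 0.076Q → Q* = 360.6557, P* = 149.4098.
The subsidy lowers effective supply by 10.4: P = 111.6 + 0.076Q.
New quantity: 166 − 0.046Q = 111.6 + 0.076Q → Q' = 445.9016.
Overproduction ΔQ = 445.9016 − 360.6557 = 85.2459; wedge = subsidy = 10.4.
DWL = ½ × 85.2459 × 10.4 = 443.28.

443.28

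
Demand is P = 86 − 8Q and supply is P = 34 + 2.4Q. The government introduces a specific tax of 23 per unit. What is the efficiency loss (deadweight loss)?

Competitive equilibrium: 86 − 8Q = 34 + 2.4Q → Q* = 5, P* = 46.
With the tax, the buyer price exceeds the seller price by 23: (86 − 8Q) − (34 + 2.4Q) = 23 → Q' = 2.7885.
ΔQ = 5 − 2.7885 = 2.2115; the wedge equals the tax, 23.
Deadweight loss = ½ × 2.2115 × 23 = 25.43.

25.43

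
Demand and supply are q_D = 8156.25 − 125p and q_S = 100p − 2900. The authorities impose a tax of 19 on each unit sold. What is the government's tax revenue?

In inverse form: demand p = 65.25 − 0.008q, supply p = 29 + 0.01q.
Competitive equilibrium: 65.25 − 0.008q = 29 + 0.01q → q* = 2013.8889, p* = 49.1389.
With the tax, the buyer price exceeds the seller price by 19: (65.25 − 0.008q) − (29 + 0.01q) = 19 → q' = 958.3333.
Tax revenue = 19 × 958.3333 = 18208.33.

18208.33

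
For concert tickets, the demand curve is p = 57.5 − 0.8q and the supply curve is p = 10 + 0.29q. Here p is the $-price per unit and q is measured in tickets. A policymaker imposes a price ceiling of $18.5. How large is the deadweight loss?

Competitive equilibrium: 57.5 − 0.8q = 10 + 0.29q → q* = 43.578, p* = 22.6376.
At the ceiling p = 18.5, quantity supplied = (18.5 − 10)/0.29 = 29.3103.
Willingness to pay at q' = 29.3103: 57.5 − 0.8·29.3103 = 34.0518.
Δq = 43.578 − 29.3103 = 14.2677; wedge = 34.0518 − 18.5 = 15.5518.
The triangle = ½ × 14.2677 × 15.5518 = $110.94.

$110.94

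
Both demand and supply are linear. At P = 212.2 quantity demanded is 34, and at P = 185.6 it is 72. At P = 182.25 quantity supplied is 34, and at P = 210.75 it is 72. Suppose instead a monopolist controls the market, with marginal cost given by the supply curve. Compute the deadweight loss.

Demand slope = (185.6 − 212.2)/(72 − 34) = −0.7, so P = 236 − 0.7Q.
Supply slope = (210.75 − 182.25)/(72 − 34) = 0.75, so P = 156.75 + 0.75Q.
Competitive equilibrium: 236 − 0.7Q = 156.75 + 0.75Q → Q* = 54.6552, P* = 197.7414.
Marginal revenue: MR = 236 − 1.4Q. Set MR = MC: 236 − 1.4Q = 156.75 + 0.75Q → Q_m = 36.8605.
Price P_m = 236 − 0.7·36.8605 = 210.1977; MC(Q_m) = 156.75 + 0.75·36.8605 = 184.3954.
Competitive Q* = 54.6552, so ΔQ = 17.7947; wedge = 210.1977 − 184.3954 = 25.8023.
The triangle = ½ × 17.7947 × 25.8023 = 229.57.

229.57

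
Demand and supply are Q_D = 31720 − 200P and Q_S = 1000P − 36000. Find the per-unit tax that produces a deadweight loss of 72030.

29.4

In inverse form: demand P = 158.6 − 0.005Q, supply P = 36 + 0.001Q.
Competitive equilibrium: 158.6 − 0.005Q = 36 + 0.001Q → Q* = 20433.3333, P* = 56.4333.
A tax t gives ΔQ = t/0.006 and wedge t, so DWL = t²/0.012.
t²/0.012 = 72030 → t² = 864.36 → t = 29.4.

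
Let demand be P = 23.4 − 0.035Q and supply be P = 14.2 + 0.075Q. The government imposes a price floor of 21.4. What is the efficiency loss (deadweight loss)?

Competitive equilibrium: 23.4 − 0.035Q = 14.2 + 0.075Q → Q* = 83.63636, P* = 20.47273.
At the floor P = 21.4, quantity demanded = (23.4 − 21.4)/0.035 = 57.14286.
Sellers' marginal cost at Q' = 57.14286: 14.2 + 0.075·57.14286 = 18.48571.
ΔQ = 83.63636 − 57.14286 = 26.4935; wedge = 21.4 − 18.48571 = 2.91429.
Deadweight loss = ½ × 26.4935 × 2.91429 = 38.60.

38.60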